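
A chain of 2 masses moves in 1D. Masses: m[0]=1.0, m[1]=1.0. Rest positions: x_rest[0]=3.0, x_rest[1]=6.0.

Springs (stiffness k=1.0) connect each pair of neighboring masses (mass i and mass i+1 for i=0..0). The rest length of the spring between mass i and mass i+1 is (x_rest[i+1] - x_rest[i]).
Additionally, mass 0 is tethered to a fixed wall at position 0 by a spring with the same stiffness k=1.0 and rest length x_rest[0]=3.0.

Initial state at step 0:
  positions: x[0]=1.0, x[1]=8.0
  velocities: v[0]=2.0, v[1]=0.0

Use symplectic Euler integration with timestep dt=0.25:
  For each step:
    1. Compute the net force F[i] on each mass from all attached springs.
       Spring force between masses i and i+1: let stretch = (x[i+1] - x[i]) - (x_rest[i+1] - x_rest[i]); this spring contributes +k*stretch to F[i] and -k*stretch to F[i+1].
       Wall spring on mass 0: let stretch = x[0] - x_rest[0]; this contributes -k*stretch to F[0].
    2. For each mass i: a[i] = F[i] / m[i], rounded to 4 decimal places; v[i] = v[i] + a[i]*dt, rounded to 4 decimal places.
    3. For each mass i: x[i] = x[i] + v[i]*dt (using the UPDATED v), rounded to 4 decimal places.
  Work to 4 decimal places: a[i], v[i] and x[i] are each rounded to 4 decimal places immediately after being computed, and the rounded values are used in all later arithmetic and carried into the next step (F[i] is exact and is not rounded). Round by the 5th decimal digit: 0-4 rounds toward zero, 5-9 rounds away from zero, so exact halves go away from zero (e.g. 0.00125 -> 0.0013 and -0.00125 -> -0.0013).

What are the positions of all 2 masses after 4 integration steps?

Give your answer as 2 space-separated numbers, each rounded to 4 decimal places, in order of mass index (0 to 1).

Step 0: x=[1.0000 8.0000] v=[2.0000 0.0000]
Step 1: x=[1.8750 7.7500] v=[3.5000 -1.0000]
Step 2: x=[3.0000 7.3203] v=[4.5000 -1.7188]
Step 3: x=[4.2075 6.8081] v=[4.8301 -2.0489]
Step 4: x=[5.3146 6.3208] v=[4.4284 -1.9491]

Answer: 5.3146 6.3208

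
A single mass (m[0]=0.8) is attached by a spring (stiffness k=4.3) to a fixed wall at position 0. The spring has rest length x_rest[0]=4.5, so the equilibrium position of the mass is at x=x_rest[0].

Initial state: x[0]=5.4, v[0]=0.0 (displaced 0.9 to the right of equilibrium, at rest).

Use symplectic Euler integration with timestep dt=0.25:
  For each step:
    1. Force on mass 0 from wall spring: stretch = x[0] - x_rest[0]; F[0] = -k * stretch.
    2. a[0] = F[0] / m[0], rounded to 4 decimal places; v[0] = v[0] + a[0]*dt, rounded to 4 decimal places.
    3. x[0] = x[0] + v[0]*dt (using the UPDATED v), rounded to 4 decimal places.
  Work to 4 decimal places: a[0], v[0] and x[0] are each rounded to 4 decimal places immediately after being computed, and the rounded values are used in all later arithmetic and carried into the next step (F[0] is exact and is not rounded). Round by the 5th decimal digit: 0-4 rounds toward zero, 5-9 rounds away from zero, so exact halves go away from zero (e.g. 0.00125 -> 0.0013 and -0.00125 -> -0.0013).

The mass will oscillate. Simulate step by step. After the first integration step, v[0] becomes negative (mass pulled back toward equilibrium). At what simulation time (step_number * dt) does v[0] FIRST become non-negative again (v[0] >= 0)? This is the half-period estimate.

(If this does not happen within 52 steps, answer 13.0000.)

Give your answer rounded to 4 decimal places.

Step 0: x=[5.4000] v=[0.0000]
Step 1: x=[5.0977] v=[-1.2094]
Step 2: x=[4.5946] v=[-2.0126]
Step 3: x=[4.0597] v=[-2.1397]
Step 4: x=[3.6727] v=[-1.5481]
Step 5: x=[3.5636] v=[-0.4364]
Step 6: x=[3.7691] v=[0.8219]
First v>=0 after going negative at step 6, time=1.5000

Answer: 1.5000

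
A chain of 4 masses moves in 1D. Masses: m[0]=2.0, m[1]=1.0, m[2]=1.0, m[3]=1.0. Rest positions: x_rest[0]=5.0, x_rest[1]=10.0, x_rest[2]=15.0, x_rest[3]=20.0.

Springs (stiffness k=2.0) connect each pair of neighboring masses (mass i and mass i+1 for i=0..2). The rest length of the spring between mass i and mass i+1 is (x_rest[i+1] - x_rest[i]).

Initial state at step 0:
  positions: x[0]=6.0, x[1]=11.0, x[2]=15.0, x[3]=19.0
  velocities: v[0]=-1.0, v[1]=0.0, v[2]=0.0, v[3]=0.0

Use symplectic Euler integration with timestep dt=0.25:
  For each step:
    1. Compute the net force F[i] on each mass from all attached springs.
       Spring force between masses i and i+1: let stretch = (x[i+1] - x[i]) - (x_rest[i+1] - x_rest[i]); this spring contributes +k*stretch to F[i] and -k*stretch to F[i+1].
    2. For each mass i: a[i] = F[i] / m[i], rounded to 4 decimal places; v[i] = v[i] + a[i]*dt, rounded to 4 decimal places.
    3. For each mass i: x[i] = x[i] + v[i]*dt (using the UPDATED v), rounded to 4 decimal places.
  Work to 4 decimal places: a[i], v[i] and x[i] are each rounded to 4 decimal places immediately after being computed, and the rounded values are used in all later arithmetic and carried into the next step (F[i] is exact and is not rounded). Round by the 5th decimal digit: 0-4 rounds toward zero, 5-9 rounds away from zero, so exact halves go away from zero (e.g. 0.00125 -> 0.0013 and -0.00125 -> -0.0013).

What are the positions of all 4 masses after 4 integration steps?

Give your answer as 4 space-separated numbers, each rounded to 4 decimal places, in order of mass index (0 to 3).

Answer: 5.0386 9.9028 14.9911 20.0289

Derivation:
Step 0: x=[6.0000 11.0000 15.0000 19.0000] v=[-1.0000 0.0000 0.0000 0.0000]
Step 1: x=[5.7500 10.8750 15.0000 19.1250] v=[-1.0000 -0.5000 0.0000 0.5000]
Step 2: x=[5.5078 10.6250 15.0000 19.3594] v=[-0.9688 -1.0000 0.0000 0.9375]
Step 3: x=[5.2729 10.2822 14.9981 19.6739] v=[-0.9395 -1.3711 -0.0078 1.2578]
Step 4: x=[5.0386 9.9028 14.9911 20.0289] v=[-0.9372 -1.5178 -0.0279 1.4199]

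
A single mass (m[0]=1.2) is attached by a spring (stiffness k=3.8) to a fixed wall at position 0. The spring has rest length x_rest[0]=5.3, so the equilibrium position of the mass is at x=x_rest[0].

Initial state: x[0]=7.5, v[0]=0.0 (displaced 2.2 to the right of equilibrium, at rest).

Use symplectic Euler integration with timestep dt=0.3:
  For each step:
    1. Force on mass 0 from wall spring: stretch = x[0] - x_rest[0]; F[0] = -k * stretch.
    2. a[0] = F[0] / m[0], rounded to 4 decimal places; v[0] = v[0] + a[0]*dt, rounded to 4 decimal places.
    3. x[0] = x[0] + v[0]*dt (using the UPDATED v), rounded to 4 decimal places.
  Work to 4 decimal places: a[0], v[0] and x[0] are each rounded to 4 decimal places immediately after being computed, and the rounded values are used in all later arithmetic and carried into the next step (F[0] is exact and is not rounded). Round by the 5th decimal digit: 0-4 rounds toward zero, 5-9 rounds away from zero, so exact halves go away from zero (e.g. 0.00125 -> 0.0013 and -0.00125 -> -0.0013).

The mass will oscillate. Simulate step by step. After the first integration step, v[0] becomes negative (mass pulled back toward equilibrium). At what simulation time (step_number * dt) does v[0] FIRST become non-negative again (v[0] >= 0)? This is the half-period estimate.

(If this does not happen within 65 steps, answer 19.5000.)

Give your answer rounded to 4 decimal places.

Step 0: x=[7.5000] v=[0.0000]
Step 1: x=[6.8730] v=[-2.0900]
Step 2: x=[5.7977] v=[-3.5844]
Step 3: x=[4.5805] v=[-4.0572]
Step 4: x=[3.5684] v=[-3.3737]
Step 5: x=[3.0498] v=[-1.7287]
Step 6: x=[3.1725] v=[0.4090]
First v>=0 after going negative at step 6, time=1.8000

Answer: 1.8000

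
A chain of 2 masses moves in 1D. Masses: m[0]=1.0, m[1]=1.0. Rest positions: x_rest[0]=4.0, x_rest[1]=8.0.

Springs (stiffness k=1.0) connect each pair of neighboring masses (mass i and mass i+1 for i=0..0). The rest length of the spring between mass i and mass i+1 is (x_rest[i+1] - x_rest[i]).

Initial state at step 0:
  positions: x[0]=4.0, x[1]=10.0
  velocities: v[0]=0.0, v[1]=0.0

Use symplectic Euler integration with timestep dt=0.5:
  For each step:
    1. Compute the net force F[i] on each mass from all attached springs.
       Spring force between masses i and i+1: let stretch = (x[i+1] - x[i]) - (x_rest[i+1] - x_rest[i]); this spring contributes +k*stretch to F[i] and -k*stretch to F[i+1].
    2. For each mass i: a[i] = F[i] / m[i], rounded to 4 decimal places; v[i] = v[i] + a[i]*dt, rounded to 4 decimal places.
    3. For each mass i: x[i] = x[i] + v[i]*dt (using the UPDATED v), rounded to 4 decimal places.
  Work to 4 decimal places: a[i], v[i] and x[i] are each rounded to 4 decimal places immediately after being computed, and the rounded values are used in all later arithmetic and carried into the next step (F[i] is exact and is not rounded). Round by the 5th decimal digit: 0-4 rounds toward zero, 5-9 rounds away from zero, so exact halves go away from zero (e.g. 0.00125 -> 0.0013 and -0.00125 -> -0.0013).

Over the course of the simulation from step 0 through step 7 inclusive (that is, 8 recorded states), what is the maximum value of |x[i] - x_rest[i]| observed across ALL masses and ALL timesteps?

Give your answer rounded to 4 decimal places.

Step 0: x=[4.0000 10.0000] v=[0.0000 0.0000]
Step 1: x=[4.5000 9.5000] v=[1.0000 -1.0000]
Step 2: x=[5.2500 8.7500] v=[1.5000 -1.5000]
Step 3: x=[5.8750 8.1250] v=[1.2500 -1.2500]
Step 4: x=[6.0625 7.9375] v=[0.3750 -0.3750]
Step 5: x=[5.7188 8.2813] v=[-0.6875 0.6875]
Step 6: x=[5.0157 8.9845] v=[-1.4063 1.4063]
Step 7: x=[4.3048 9.6955] v=[-1.4219 1.4219]
Max displacement = 2.0625

Answer: 2.0625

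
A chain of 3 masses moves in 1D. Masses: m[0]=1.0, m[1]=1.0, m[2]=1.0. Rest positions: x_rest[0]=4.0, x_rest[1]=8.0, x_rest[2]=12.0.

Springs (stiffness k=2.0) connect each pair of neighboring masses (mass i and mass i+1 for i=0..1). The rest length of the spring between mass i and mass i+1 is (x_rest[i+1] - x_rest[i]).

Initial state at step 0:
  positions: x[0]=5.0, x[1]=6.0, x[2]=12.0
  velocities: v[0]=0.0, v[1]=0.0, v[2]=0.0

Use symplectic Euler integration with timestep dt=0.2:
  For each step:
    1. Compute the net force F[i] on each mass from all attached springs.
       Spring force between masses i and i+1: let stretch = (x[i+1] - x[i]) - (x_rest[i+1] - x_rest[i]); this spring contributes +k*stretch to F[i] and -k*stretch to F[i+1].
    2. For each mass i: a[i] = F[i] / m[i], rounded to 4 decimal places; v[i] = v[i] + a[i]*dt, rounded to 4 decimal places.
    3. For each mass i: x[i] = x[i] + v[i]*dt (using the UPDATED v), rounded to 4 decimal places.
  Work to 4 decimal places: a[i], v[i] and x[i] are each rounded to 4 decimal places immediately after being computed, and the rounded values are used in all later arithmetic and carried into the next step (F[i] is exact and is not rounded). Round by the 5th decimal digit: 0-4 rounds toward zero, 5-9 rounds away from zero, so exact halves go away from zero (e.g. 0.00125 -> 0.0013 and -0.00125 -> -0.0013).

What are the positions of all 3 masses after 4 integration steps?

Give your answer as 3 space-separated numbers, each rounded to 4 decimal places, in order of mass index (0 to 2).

Step 0: x=[5.0000 6.0000 12.0000] v=[0.0000 0.0000 0.0000]
Step 1: x=[4.7600 6.4000 11.8400] v=[-1.2000 2.0000 -0.8000]
Step 2: x=[4.3312 7.1040 11.5648] v=[-2.1440 3.5200 -1.3760]
Step 3: x=[3.8042 7.9430 11.2527] v=[-2.6349 4.1952 -1.5603]
Step 4: x=[3.2883 8.7157 10.9959] v=[-2.5794 3.8636 -1.2842]

Answer: 3.2883 8.7157 10.9959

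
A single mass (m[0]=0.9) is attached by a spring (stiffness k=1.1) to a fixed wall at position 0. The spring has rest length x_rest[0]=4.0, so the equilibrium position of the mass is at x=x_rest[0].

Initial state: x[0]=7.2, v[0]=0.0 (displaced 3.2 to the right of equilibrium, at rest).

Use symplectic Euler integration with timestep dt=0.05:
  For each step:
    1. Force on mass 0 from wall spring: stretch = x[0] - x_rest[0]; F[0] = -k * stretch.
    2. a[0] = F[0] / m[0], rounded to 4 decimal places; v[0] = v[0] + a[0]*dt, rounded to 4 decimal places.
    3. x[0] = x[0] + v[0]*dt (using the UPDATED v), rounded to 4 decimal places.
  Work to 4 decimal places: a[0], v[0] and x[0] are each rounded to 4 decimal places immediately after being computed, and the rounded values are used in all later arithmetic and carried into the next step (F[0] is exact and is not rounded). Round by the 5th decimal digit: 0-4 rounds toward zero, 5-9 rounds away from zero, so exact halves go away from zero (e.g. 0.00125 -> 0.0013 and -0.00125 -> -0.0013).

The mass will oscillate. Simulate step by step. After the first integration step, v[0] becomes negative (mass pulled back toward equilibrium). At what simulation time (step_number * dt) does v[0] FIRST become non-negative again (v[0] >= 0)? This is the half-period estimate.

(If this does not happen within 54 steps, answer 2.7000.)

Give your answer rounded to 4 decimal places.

Step 0: x=[7.2000] v=[0.0000]
Step 1: x=[7.1902] v=[-0.1956]
Step 2: x=[7.1707] v=[-0.3906]
Step 3: x=[7.1415] v=[-0.5844]
Step 4: x=[7.1027] v=[-0.7764]
Step 5: x=[7.0544] v=[-0.9660]
Step 6: x=[6.9968] v=[-1.1527]
Step 7: x=[6.9300] v=[-1.3358]
Step 8: x=[6.8543] v=[-1.5149]
Step 9: x=[6.7698] v=[-1.6893]
Step 10: x=[6.6769] v=[-1.8586]
Step 11: x=[6.5758] v=[-2.0222]
Step 12: x=[6.4668] v=[-2.1796]
Step 13: x=[6.3503] v=[-2.3304]
Step 14: x=[6.2266] v=[-2.4740]
Step 15: x=[6.0961] v=[-2.6101]
Step 16: x=[5.9592] v=[-2.7382]
Step 17: x=[5.8163] v=[-2.8579]
Step 18: x=[5.6679] v=[-2.9689]
Step 19: x=[5.5144] v=[-3.0708]
Step 20: x=[5.3562] v=[-3.1633]
Step 21: x=[5.1939] v=[-3.2462]
Step 22: x=[5.0279] v=[-3.3192]
Step 23: x=[4.8588] v=[-3.3820]
Step 24: x=[4.6871] v=[-3.4345]
Step 25: x=[4.5133] v=[-3.4765]
Step 26: x=[4.3379] v=[-3.5079]
Step 27: x=[4.1615] v=[-3.5286]
Step 28: x=[3.9846] v=[-3.5385]
Step 29: x=[3.8077] v=[-3.5376]
Step 30: x=[3.6314] v=[-3.5259]
Step 31: x=[3.4562] v=[-3.5034]
Step 32: x=[3.2827] v=[-3.4702]
Step 33: x=[3.1114] v=[-3.4264]
Step 34: x=[2.9428] v=[-3.3721]
Step 35: x=[2.7774] v=[-3.3075]
Step 36: x=[2.6158] v=[-3.2328]
Step 37: x=[2.4584] v=[-3.1482]
Step 38: x=[2.3057] v=[-3.0540]
Step 39: x=[2.1582] v=[-2.9505]
Step 40: x=[2.0163] v=[-2.8379]
Step 41: x=[1.8805] v=[-2.7167]
Step 42: x=[1.7511] v=[-2.5872]
Step 43: x=[1.6286] v=[-2.4498]
Step 44: x=[1.5134] v=[-2.3049]
Step 45: x=[1.4058] v=[-2.1529]
Step 46: x=[1.3061] v=[-1.9944]
Step 47: x=[1.2146] v=[-1.8298]
Step 48: x=[1.1316] v=[-1.6596]
Step 49: x=[1.0574] v=[-1.4843]
Step 50: x=[0.9922] v=[-1.3045]
Step 51: x=[0.9362] v=[-1.1207]
Step 52: x=[0.8895] v=[-0.9335]
Step 53: x=[0.8523] v=[-0.7434]
Step 54: x=[0.8248] v=[-0.5510]
v[0] did not become non-negative within 54 steps; using fallback time=2.7000

Answer: 2.7000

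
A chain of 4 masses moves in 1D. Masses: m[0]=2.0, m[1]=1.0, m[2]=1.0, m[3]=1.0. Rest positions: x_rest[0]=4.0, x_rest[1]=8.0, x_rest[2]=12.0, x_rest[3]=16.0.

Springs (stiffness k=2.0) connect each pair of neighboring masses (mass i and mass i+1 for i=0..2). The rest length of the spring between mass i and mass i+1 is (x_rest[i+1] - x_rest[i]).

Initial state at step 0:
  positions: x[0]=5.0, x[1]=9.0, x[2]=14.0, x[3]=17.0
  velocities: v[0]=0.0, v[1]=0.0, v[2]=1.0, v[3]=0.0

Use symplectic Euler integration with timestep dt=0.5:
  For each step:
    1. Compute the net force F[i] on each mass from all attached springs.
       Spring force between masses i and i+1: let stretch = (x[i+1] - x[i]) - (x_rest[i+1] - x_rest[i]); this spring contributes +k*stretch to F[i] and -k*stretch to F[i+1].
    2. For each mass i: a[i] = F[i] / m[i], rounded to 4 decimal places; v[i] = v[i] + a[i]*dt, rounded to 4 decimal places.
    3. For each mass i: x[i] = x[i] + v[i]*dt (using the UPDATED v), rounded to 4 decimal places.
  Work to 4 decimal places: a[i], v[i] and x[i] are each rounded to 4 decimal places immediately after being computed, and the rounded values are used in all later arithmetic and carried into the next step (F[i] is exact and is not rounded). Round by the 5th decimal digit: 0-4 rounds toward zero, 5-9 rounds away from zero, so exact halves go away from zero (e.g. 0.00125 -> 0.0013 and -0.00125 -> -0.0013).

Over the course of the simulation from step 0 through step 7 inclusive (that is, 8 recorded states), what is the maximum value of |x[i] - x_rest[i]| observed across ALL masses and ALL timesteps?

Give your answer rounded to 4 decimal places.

Step 0: x=[5.0000 9.0000 14.0000 17.0000] v=[0.0000 0.0000 1.0000 0.0000]
Step 1: x=[5.0000 9.5000 13.5000 17.5000] v=[0.0000 1.0000 -1.0000 1.0000]
Step 2: x=[5.1250 9.7500 13.0000 18.0000] v=[0.2500 0.5000 -1.0000 1.0000]
Step 3: x=[5.4063 9.3125 13.3750 18.0000] v=[0.5625 -0.8750 0.7500 0.0000]
Step 4: x=[5.6641 8.9532 14.0313 17.6875] v=[0.5156 -0.7187 1.3125 -0.6250]
Step 5: x=[5.7442 9.4884 13.9766 17.5469] v=[0.1602 1.0703 -0.1094 -0.2812]
Step 6: x=[5.7604 10.3956 13.4630 17.6212] v=[0.0323 1.8143 -1.0273 0.1485]
Step 7: x=[5.9354 10.5189 13.4948 17.6164] v=[0.3499 0.2465 0.0635 -0.0097]
Max displacement = 2.5189

Answer: 2.5189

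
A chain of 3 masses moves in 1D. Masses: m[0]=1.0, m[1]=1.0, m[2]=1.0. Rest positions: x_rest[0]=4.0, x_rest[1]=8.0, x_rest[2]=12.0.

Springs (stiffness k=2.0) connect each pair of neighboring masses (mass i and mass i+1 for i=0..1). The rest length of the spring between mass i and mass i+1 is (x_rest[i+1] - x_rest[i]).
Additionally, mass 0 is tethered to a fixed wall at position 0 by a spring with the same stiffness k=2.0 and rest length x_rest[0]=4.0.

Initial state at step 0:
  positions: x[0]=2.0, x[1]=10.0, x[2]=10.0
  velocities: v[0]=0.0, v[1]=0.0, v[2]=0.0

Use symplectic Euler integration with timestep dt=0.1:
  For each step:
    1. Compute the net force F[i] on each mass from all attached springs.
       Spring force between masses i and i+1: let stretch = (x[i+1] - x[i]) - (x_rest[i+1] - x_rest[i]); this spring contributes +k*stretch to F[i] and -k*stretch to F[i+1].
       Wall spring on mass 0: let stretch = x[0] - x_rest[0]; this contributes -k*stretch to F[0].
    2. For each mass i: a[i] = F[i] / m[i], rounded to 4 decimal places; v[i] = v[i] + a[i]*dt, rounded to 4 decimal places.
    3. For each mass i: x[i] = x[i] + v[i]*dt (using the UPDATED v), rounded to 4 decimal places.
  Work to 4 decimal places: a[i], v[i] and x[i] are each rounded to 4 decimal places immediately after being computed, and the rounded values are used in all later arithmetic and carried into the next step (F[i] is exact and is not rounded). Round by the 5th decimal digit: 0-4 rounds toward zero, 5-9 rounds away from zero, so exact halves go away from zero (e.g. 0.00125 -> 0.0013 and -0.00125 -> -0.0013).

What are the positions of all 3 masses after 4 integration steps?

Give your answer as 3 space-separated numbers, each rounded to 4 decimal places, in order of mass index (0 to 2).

Answer: 3.0836 8.5513 10.7301

Derivation:
Step 0: x=[2.0000 10.0000 10.0000] v=[0.0000 0.0000 0.0000]
Step 1: x=[2.1200 9.8400 10.0800] v=[1.2000 -1.6000 0.8000]
Step 2: x=[2.3520 9.5304 10.2352] v=[2.3200 -3.0960 1.5520]
Step 3: x=[2.6805 9.0913 10.4563] v=[3.2853 -4.3907 2.2110]
Step 4: x=[3.0836 8.5513 10.7301] v=[4.0314 -5.3999 2.7380]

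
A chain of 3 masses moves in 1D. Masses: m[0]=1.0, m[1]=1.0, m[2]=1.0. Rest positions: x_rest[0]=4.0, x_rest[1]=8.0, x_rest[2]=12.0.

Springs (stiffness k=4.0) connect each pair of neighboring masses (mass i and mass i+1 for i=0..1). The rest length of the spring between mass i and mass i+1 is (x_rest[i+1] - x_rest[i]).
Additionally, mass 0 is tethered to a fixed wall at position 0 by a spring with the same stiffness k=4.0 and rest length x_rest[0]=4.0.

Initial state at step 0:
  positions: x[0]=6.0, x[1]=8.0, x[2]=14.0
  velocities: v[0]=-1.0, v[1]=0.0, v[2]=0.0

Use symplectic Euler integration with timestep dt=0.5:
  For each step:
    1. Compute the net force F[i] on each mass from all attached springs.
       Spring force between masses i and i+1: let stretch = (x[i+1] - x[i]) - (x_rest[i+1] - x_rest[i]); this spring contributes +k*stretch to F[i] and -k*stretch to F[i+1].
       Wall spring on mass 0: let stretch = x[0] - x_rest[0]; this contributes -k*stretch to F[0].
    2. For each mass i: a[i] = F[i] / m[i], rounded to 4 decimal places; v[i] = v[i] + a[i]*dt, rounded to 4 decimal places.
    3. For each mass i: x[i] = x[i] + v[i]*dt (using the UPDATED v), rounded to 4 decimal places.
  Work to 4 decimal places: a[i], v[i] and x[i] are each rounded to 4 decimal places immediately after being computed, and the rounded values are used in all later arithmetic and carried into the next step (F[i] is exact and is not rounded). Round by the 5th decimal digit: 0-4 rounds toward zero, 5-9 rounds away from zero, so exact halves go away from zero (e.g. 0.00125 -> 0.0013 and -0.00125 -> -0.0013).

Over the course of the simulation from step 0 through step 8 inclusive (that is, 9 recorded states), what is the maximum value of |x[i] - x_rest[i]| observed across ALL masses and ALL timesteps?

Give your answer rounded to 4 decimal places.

Answer: 4.5000

Derivation:
Step 0: x=[6.0000 8.0000 14.0000] v=[-1.0000 0.0000 0.0000]
Step 1: x=[1.5000 12.0000 12.0000] v=[-9.0000 8.0000 -4.0000]
Step 2: x=[6.0000 5.5000 14.0000] v=[9.0000 -13.0000 4.0000]
Step 3: x=[4.0000 8.0000 11.5000] v=[-4.0000 5.0000 -5.0000]
Step 4: x=[2.0000 10.0000 9.5000] v=[-4.0000 4.0000 -4.0000]
Step 5: x=[6.0000 3.5000 12.0000] v=[8.0000 -13.0000 5.0000]
Step 6: x=[1.5000 8.0000 10.0000] v=[-9.0000 9.0000 -4.0000]
Step 7: x=[2.0000 8.0000 10.0000] v=[1.0000 0.0000 0.0000]
Step 8: x=[6.5000 4.0000 12.0000] v=[9.0000 -8.0000 4.0000]
Max displacement = 4.5000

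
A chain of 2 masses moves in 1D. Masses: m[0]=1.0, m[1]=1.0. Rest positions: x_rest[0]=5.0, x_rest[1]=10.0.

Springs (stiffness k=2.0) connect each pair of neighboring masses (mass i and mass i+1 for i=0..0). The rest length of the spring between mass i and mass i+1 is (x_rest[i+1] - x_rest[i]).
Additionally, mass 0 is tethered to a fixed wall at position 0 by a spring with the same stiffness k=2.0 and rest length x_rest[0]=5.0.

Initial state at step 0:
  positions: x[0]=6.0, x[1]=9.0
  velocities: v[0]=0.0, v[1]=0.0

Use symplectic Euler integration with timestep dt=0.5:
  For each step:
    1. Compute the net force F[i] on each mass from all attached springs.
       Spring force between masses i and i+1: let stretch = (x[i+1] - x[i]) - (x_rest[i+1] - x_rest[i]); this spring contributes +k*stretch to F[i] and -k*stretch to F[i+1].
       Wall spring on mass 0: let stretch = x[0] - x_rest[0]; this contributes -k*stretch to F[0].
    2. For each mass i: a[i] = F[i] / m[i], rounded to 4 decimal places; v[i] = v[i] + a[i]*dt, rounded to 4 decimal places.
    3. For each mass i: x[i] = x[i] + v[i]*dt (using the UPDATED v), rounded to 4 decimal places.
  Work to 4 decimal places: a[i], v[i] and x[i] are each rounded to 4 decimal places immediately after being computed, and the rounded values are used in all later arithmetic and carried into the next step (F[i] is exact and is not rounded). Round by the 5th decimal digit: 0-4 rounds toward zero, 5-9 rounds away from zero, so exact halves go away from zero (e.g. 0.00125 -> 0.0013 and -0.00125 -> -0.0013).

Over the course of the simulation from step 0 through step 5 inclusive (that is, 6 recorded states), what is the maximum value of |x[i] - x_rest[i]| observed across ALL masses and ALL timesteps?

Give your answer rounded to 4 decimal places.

Answer: 1.5000

Derivation:
Step 0: x=[6.0000 9.0000] v=[0.0000 0.0000]
Step 1: x=[4.5000 10.0000] v=[-3.0000 2.0000]
Step 2: x=[3.5000 10.7500] v=[-2.0000 1.5000]
Step 3: x=[4.3750 10.3750] v=[1.7500 -0.7500]
Step 4: x=[6.0625 9.5000] v=[3.3750 -1.7500]
Step 5: x=[6.4375 9.4063] v=[0.7500 -0.1875]
Max displacement = 1.5000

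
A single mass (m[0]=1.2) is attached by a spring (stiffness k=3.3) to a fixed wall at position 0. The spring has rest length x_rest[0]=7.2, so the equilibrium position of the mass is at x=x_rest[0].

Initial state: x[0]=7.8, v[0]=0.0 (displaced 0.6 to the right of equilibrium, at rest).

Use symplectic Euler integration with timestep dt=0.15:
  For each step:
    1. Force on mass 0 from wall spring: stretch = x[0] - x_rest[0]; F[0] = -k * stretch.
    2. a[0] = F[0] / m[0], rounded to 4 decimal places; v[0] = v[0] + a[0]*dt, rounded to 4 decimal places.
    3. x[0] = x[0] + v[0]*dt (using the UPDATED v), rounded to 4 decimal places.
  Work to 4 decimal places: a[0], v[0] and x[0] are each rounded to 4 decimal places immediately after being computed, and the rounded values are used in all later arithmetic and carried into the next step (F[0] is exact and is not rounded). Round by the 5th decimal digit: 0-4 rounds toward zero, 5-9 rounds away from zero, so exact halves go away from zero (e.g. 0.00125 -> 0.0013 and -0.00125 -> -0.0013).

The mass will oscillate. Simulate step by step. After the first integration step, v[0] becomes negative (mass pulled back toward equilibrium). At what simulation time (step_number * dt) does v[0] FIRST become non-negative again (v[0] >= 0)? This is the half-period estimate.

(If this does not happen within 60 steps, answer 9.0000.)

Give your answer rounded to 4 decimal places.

Answer: 1.9500

Derivation:
Step 0: x=[7.8000] v=[0.0000]
Step 1: x=[7.7629] v=[-0.2475]
Step 2: x=[7.6909] v=[-0.4797]
Step 3: x=[7.5886] v=[-0.6822]
Step 4: x=[7.4622] v=[-0.8425]
Step 5: x=[7.3196] v=[-0.9507]
Step 6: x=[7.1696] v=[-1.0000]
Step 7: x=[7.0215] v=[-0.9875]
Step 8: x=[6.8844] v=[-0.9139]
Step 9: x=[6.7668] v=[-0.7837]
Step 10: x=[6.6761] v=[-0.6050]
Step 11: x=[6.6178] v=[-0.3889]
Step 12: x=[6.5955] v=[-0.1487]
Step 13: x=[6.6106] v=[0.1007]
First v>=0 after going negative at step 13, time=1.9500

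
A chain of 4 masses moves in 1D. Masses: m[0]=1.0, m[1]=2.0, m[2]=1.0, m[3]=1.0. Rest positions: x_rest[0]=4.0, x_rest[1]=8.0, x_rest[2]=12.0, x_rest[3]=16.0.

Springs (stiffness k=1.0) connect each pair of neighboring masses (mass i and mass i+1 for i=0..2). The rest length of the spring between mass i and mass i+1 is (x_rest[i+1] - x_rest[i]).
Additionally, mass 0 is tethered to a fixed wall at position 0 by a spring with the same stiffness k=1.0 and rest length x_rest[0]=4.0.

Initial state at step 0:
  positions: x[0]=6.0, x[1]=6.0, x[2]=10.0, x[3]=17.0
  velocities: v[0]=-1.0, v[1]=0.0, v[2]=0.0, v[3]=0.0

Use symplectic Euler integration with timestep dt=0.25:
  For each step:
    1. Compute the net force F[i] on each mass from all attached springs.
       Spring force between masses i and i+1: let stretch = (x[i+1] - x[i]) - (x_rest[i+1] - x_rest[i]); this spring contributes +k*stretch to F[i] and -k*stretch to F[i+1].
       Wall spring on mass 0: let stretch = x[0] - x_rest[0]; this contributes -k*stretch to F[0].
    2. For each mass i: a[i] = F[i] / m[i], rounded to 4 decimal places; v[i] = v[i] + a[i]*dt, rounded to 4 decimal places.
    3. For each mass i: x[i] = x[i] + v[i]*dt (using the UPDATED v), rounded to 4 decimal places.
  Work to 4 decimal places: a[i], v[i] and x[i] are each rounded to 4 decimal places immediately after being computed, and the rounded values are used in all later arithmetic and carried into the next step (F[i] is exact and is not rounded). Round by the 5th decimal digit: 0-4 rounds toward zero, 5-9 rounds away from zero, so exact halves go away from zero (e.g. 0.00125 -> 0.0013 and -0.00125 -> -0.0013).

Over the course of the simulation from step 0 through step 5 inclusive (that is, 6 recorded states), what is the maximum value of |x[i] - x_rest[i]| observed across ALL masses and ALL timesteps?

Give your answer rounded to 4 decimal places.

Step 0: x=[6.0000 6.0000 10.0000 17.0000] v=[-1.0000 0.0000 0.0000 0.0000]
Step 1: x=[5.3750 6.1250 10.1875 16.8125] v=[-2.5000 0.5000 0.7500 -0.7500]
Step 2: x=[4.4609 6.3535 10.5352 16.4609] v=[-3.6563 0.9141 1.3906 -1.4063]
Step 3: x=[3.3863 6.6536 10.9919 15.9890] v=[-4.2984 1.2003 1.8266 -1.8877]
Step 4: x=[2.3043 6.9872 11.4897 15.4548] v=[-4.3282 1.3342 1.9913 -2.1370]
Step 5: x=[1.3709 7.3151 11.9540 14.9227] v=[-3.7336 1.3117 1.8570 -2.1283]
Max displacement = 2.6291

Answer: 2.6291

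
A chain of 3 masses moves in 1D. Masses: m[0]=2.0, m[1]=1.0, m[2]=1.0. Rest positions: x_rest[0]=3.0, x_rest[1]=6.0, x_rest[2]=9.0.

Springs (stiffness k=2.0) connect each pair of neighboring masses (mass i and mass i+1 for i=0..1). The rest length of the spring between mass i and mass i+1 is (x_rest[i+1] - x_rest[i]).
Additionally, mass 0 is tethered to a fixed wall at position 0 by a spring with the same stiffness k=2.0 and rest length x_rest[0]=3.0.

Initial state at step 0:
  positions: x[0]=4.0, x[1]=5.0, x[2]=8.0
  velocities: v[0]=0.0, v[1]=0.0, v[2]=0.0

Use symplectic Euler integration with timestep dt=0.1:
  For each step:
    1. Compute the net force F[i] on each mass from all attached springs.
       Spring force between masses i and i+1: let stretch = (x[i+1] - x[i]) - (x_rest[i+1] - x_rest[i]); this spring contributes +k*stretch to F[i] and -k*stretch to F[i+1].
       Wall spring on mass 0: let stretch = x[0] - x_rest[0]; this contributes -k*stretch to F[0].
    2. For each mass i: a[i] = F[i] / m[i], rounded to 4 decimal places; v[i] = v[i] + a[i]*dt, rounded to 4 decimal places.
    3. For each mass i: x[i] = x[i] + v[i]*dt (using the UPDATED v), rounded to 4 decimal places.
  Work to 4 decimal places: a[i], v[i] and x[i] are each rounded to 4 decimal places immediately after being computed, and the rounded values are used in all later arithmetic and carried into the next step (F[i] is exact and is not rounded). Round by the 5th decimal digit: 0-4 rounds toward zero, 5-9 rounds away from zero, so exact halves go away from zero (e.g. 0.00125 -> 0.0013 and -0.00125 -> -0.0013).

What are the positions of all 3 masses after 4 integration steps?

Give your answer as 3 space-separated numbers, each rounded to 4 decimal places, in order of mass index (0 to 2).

Step 0: x=[4.0000 5.0000 8.0000] v=[0.0000 0.0000 0.0000]
Step 1: x=[3.9700 5.0400 8.0000] v=[-0.3000 0.4000 0.0000]
Step 2: x=[3.9110 5.1178 8.0008] v=[-0.5900 0.7780 0.0080]
Step 3: x=[3.8250 5.2291 8.0039] v=[-0.8604 1.1132 0.0314]
Step 4: x=[3.7148 5.3678 8.0115] v=[-1.1025 1.3873 0.0764]

Answer: 3.7148 5.3678 8.0115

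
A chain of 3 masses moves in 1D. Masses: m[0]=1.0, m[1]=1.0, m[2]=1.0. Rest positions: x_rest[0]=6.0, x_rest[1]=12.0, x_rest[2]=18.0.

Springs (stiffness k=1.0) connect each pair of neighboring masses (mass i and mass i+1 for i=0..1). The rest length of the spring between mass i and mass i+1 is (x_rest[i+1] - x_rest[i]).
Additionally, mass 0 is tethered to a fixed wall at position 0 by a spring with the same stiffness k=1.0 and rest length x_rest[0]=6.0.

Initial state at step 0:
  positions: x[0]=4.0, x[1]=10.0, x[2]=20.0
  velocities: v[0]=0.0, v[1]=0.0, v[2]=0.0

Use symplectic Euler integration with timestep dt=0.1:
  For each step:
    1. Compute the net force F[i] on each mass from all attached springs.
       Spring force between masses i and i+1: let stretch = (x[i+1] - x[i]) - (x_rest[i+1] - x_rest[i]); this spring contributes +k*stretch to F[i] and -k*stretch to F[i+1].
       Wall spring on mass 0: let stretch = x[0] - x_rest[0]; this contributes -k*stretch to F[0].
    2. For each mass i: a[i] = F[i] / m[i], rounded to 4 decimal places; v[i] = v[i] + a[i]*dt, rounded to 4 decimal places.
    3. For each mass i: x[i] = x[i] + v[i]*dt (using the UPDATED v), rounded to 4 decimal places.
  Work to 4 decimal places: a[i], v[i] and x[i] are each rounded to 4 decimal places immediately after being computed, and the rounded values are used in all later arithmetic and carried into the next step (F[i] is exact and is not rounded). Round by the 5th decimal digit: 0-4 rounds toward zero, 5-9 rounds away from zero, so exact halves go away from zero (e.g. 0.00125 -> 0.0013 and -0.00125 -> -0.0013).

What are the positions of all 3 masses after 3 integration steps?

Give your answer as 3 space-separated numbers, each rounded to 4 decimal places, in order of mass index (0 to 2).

Step 0: x=[4.0000 10.0000 20.0000] v=[0.0000 0.0000 0.0000]
Step 1: x=[4.0200 10.0400 19.9600] v=[0.2000 0.4000 -0.4000]
Step 2: x=[4.0600 10.1190 19.8808] v=[0.4000 0.7900 -0.7920]
Step 3: x=[4.1200 10.2350 19.7640] v=[0.5999 1.1603 -1.1682]

Answer: 4.1200 10.2350 19.7640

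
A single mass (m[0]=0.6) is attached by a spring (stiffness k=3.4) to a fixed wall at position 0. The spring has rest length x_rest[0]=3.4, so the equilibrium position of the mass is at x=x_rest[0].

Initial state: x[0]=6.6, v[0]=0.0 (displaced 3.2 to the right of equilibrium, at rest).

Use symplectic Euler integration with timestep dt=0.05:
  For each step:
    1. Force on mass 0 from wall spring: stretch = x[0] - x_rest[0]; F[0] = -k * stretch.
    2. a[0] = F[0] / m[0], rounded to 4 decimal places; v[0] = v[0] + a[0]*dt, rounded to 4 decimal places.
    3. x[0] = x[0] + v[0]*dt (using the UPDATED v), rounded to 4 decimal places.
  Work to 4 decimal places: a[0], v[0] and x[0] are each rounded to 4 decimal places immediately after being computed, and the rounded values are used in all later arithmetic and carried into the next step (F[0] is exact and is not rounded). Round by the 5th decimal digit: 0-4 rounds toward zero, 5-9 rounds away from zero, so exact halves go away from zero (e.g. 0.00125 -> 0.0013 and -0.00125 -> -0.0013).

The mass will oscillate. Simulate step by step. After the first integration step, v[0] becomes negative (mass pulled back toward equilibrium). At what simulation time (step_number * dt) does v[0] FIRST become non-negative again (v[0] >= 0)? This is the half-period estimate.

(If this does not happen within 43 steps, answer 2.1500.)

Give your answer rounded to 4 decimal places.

Step 0: x=[6.6000] v=[0.0000]
Step 1: x=[6.5547] v=[-0.9067]
Step 2: x=[6.4647] v=[-1.8005]
Step 3: x=[6.3313] v=[-2.6688]
Step 4: x=[6.1563] v=[-3.4993]
Step 5: x=[5.9423] v=[-4.2803]
Step 6: x=[5.6923] v=[-5.0006]
Step 7: x=[5.4098] v=[-5.6501]
Step 8: x=[5.0988] v=[-6.2195]
Step 9: x=[4.7638] v=[-6.7008]
Step 10: x=[4.4094] v=[-7.0872]
Step 11: x=[4.0407] v=[-7.3732]
Step 12: x=[3.6630] v=[-7.5547]
Step 13: x=[3.2815] v=[-7.6292]
Step 14: x=[2.9017] v=[-7.5956]
Step 15: x=[2.5290] v=[-7.4544]
Step 16: x=[2.1686] v=[-7.2076]
Step 17: x=[1.8257] v=[-6.8587]
Step 18: x=[1.5051] v=[-6.4127]
Step 19: x=[1.2113] v=[-5.8758]
Step 20: x=[0.9485] v=[-5.2557]
Step 21: x=[0.7204] v=[-4.5611]
Step 22: x=[0.5303] v=[-3.8019]
Step 23: x=[0.3809] v=[-2.9888]
Step 24: x=[0.2742] v=[-2.1334]
Step 25: x=[0.2118] v=[-1.2478]
Step 26: x=[0.1946] v=[-0.3445]
Step 27: x=[0.2228] v=[0.5637]
First v>=0 after going negative at step 27, time=1.3500

Answer: 1.3500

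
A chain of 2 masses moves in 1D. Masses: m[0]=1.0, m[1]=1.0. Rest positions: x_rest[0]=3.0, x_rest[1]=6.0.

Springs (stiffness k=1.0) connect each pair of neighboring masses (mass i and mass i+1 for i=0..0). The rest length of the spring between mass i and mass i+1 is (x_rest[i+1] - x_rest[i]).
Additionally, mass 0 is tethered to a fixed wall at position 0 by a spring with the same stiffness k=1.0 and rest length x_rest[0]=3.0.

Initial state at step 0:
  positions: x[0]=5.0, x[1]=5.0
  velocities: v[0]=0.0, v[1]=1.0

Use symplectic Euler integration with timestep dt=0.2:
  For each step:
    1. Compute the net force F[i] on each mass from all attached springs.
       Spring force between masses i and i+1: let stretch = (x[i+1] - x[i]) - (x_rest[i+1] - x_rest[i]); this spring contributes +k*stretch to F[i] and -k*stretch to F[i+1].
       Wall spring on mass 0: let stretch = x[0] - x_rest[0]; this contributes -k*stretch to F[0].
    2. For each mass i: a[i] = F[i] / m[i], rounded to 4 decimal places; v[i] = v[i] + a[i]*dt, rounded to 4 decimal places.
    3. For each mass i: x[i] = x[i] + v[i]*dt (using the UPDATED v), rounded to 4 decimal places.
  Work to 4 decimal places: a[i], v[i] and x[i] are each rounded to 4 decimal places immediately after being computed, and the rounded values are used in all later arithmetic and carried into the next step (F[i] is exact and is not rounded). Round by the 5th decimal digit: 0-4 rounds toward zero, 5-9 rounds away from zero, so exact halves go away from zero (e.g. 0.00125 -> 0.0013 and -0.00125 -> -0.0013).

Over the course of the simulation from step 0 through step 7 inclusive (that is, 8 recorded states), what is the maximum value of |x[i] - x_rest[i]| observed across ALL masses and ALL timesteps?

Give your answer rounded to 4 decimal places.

Step 0: x=[5.0000 5.0000] v=[0.0000 1.0000]
Step 1: x=[4.8000 5.3200] v=[-1.0000 1.6000]
Step 2: x=[4.4288 5.7392] v=[-1.8560 2.0960]
Step 3: x=[3.9329 6.2260] v=[-2.4797 2.4339]
Step 4: x=[3.3714 6.7411] v=[-2.8077 2.5753]
Step 5: x=[2.8098 7.2414] v=[-2.8080 2.5014]
Step 6: x=[2.3131 7.6844] v=[-2.4836 2.2151]
Step 7: x=[1.9387 8.0326] v=[-1.8720 1.7408]
Max displacement = 2.0326

Answer: 2.0326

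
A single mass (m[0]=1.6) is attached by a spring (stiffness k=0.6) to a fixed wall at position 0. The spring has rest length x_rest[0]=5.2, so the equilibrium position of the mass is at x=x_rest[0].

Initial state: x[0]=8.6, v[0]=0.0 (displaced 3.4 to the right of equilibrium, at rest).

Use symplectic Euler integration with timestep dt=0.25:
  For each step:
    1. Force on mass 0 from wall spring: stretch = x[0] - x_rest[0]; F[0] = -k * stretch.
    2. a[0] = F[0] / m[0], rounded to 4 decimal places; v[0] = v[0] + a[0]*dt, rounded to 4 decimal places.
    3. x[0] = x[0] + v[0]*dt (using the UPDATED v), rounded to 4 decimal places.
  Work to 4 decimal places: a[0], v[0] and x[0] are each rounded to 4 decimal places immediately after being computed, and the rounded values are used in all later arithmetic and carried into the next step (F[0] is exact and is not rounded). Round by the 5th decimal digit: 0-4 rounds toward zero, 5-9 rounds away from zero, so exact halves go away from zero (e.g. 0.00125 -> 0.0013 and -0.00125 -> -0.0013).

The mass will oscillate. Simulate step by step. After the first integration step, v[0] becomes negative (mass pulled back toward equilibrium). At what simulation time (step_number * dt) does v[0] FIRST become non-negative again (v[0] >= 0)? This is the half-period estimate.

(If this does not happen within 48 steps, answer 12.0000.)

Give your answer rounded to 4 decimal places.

Answer: 5.2500

Derivation:
Step 0: x=[8.6000] v=[0.0000]
Step 1: x=[8.5203] v=[-0.3188]
Step 2: x=[8.3628] v=[-0.6301]
Step 3: x=[8.1312] v=[-0.9266]
Step 4: x=[7.8309] v=[-1.2014]
Step 5: x=[7.4689] v=[-1.4481]
Step 6: x=[7.0537] v=[-1.6608]
Step 7: x=[6.5951] v=[-1.8346]
Step 8: x=[6.1038] v=[-1.9654]
Step 9: x=[5.5913] v=[-2.0501]
Step 10: x=[5.0696] v=[-2.0868]
Step 11: x=[4.5510] v=[-2.0746]
Step 12: x=[4.0476] v=[-2.0138]
Step 13: x=[3.5712] v=[-1.9058]
Step 14: x=[3.1329] v=[-1.7531]
Step 15: x=[2.7431] v=[-1.5593]
Step 16: x=[2.4109] v=[-1.3290]
Step 17: x=[2.1440] v=[-1.0675]
Step 18: x=[1.9488] v=[-0.7810]
Step 19: x=[1.8298] v=[-0.4762]
Step 20: x=[1.7897] v=[-0.1603]
Step 21: x=[1.8296] v=[0.1594]
First v>=0 after going negative at step 21, time=5.2500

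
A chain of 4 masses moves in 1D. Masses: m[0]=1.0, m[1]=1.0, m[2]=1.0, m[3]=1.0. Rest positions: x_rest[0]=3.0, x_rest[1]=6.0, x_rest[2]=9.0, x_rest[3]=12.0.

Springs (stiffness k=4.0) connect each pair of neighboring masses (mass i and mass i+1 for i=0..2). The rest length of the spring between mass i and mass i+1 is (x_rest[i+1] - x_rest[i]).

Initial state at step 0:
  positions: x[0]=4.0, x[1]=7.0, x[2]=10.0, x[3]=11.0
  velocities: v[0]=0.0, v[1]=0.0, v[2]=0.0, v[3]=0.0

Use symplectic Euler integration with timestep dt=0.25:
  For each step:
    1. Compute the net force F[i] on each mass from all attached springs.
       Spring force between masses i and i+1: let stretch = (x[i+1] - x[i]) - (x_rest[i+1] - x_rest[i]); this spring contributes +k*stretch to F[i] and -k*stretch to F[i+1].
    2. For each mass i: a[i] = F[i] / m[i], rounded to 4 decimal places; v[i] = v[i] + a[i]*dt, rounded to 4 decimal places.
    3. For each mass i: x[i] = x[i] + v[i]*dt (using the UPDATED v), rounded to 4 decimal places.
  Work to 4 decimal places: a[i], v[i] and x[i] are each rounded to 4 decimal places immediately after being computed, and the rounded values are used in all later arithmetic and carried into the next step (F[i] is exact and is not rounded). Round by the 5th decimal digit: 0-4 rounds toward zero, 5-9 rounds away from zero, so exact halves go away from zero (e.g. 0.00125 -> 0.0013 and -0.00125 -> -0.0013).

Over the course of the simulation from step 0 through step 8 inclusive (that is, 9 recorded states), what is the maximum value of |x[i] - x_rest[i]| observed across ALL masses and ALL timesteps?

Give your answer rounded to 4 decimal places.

Step 0: x=[4.0000 7.0000 10.0000 11.0000] v=[0.0000 0.0000 0.0000 0.0000]
Step 1: x=[4.0000 7.0000 9.5000 11.5000] v=[0.0000 0.0000 -2.0000 2.0000]
Step 2: x=[4.0000 6.8750 8.8750 12.2500] v=[0.0000 -0.5000 -2.5000 3.0000]
Step 3: x=[3.9688 6.5313 8.5938 12.9063] v=[-0.1250 -1.3750 -1.1250 2.6250]
Step 4: x=[3.8282 6.0626 8.8751 13.2344] v=[-0.5625 -1.8750 1.1250 1.3125]
Step 5: x=[3.4962 5.7384 9.5431 13.2227] v=[-1.3281 -1.2969 2.6718 -0.0468]
Step 6: x=[2.9747 5.8048 10.1798 13.0411] v=[-2.0859 0.2656 2.5467 -0.7264]
Step 7: x=[2.4108 6.2574 10.4381 12.8942] v=[-2.2558 1.8105 1.0330 -0.5877]
Step 8: x=[2.0585 6.7936 10.2652 12.8833] v=[-1.4092 2.1446 -0.6916 -0.0438]
Max displacement = 1.4381

Answer: 1.4381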